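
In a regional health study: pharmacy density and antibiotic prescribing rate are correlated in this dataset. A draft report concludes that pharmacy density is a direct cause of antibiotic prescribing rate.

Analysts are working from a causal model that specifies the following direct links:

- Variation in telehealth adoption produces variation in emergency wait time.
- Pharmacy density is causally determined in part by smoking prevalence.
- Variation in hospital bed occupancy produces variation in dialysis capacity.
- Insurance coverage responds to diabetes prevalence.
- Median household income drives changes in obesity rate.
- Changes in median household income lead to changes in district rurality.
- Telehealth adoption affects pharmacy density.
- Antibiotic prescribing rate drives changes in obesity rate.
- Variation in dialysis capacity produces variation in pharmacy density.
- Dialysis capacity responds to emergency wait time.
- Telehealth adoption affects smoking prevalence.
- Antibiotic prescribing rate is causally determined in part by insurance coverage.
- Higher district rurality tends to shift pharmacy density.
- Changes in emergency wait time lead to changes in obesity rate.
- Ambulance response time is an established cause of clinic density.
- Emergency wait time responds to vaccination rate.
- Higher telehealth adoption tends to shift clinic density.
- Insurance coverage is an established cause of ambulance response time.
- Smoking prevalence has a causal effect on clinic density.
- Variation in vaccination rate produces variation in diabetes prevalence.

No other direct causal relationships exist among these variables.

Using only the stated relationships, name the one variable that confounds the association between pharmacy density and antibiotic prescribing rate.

vaccination rate

Vaccination rate has a causal path to pharmacy density (vaccination rate → emergency wait time → dialysis capacity → pharmacy density) and a separate causal path to antibiotic prescribing rate (vaccination rate → diabetes prevalence → insurance coverage → antibiotic prescribing rate), so it is a common cause of both.
No stated relationship gives pharmacy density a causal route to antibiotic prescribing rate, so the correlation is explained by the shared upstream cause rather than a direct effect.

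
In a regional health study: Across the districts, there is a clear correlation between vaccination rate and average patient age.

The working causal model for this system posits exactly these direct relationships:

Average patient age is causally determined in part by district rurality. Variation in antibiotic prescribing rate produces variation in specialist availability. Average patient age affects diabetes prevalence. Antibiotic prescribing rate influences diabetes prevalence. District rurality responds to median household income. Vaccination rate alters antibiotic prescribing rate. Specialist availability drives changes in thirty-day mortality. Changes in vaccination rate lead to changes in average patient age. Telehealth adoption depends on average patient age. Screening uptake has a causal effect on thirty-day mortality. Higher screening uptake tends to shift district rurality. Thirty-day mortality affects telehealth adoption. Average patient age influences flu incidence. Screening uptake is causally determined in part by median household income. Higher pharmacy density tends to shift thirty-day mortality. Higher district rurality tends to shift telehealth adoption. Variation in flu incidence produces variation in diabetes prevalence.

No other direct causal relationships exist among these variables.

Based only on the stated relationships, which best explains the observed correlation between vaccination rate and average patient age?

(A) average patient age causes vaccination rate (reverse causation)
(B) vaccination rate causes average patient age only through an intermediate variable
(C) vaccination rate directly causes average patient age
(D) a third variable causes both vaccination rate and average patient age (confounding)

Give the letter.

There is a stated direct causal link vaccination rate → average patient age, and no variable causes both vaccination rate and average patient age, so the correlation reflects direct causation.

C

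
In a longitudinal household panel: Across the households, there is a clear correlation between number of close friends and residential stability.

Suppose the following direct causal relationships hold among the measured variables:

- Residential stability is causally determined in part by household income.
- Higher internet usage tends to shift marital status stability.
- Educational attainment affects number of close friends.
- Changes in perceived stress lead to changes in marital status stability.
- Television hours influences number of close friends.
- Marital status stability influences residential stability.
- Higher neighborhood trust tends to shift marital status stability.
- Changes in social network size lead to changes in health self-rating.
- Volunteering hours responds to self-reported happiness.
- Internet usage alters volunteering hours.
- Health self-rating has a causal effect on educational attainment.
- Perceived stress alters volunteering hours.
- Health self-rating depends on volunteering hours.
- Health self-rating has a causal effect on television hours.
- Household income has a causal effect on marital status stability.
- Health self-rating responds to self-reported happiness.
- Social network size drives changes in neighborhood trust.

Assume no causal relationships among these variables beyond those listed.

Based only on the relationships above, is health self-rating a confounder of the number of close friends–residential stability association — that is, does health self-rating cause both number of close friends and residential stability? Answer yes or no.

Health self-rating has no stated causal path to residential stability. A confounder must cause both variables, so health self-rating does not qualify.

no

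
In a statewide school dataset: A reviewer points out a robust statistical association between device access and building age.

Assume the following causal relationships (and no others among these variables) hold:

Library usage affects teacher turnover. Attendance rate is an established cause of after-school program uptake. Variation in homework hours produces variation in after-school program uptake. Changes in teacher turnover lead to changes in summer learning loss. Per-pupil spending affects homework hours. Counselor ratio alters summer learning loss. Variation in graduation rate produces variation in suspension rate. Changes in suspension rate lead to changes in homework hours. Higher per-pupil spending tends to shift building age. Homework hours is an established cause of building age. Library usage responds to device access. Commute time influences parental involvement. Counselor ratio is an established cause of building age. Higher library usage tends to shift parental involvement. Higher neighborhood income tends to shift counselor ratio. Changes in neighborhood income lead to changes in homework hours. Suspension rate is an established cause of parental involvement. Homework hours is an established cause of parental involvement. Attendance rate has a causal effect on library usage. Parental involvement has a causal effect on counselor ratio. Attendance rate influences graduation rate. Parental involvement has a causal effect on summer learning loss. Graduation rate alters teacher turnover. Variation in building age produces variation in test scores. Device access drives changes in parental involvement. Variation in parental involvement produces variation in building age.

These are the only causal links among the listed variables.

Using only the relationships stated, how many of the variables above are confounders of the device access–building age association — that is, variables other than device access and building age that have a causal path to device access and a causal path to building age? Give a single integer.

No listed variable has a causal path to both device access and building age, so there are no common causes.

0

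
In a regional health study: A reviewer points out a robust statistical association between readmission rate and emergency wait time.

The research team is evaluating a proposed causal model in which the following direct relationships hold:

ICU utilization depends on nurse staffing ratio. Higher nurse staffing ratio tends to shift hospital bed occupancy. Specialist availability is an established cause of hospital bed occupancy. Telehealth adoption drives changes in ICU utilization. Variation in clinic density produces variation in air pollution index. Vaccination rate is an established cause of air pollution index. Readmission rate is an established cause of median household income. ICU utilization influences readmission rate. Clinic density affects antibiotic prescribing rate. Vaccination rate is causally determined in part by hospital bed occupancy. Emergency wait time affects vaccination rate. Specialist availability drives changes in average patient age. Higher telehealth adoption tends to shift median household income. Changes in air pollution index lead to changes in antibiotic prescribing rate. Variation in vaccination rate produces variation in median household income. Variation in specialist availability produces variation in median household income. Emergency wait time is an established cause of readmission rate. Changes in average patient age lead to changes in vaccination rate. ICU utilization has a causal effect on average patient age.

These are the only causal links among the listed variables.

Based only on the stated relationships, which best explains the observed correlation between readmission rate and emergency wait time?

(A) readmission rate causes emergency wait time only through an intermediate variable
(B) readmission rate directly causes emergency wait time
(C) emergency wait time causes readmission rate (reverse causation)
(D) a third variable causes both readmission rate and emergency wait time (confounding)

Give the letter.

C

The stated link runs emergency wait time → readmission rate; readmission rate has no causal path to emergency wait time. No variable causes both, so confounding is ruled out. The correlation reflects reverse causation.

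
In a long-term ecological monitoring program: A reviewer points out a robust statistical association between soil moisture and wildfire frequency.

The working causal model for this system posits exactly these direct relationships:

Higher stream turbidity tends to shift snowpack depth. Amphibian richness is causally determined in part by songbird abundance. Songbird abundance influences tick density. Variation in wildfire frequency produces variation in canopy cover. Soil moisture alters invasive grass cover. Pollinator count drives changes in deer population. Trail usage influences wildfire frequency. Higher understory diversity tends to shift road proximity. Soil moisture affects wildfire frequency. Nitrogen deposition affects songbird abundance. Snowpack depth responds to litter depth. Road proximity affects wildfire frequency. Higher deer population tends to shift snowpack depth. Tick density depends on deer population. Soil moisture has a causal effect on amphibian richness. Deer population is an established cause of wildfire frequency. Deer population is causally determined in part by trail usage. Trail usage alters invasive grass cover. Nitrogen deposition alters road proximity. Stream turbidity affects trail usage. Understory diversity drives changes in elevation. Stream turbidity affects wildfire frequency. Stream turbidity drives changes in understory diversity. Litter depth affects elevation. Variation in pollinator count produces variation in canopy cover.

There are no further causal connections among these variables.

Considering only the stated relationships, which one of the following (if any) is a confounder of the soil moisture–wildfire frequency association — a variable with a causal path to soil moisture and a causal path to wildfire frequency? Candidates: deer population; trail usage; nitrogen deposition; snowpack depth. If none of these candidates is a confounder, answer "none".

None of the listed candidates has causal paths to both soil moisture and wildfire frequency in the stated relationships, so none is a common cause.

none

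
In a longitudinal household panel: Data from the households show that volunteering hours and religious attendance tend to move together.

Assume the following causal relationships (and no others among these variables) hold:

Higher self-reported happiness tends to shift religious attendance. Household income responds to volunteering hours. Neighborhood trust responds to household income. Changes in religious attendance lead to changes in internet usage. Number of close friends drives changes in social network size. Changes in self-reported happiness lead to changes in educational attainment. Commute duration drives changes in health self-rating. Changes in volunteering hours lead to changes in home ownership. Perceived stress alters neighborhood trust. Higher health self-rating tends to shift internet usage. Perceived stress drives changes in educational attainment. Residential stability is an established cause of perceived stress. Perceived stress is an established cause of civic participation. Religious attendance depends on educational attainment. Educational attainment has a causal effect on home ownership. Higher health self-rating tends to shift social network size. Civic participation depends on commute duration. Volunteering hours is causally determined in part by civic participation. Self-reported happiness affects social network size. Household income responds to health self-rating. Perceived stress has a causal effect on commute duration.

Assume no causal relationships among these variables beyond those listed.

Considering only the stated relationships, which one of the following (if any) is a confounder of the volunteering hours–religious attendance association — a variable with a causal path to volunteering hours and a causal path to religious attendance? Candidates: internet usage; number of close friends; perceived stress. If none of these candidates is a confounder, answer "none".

Perceived stress causes volunteering hours (perceived stress → civic participation → volunteering hours) and also causes religious attendance (perceived stress → educational attainment → religious attendance); it is a common cause of both.
Each of the other candidates lacks a causal path to at least one of volunteering hours and religious attendance, so they do not confound the relationship.

perceived stress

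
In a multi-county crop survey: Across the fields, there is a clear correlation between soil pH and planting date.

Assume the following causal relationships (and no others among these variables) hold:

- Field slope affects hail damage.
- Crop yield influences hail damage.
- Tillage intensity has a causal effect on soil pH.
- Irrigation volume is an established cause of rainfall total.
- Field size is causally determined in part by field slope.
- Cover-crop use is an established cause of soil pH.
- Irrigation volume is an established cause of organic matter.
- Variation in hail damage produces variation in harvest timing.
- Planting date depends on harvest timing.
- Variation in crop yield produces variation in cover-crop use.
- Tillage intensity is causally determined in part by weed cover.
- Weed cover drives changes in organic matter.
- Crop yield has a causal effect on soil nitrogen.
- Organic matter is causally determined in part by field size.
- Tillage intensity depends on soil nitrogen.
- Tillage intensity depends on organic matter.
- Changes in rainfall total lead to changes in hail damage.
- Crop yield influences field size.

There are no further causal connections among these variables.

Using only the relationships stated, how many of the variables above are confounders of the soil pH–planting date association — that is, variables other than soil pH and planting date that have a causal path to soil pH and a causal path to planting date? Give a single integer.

The common causes are: crop yield (to soil pH via crop yield → cover-crop use → soil pH; to planting date via crop yield → hail damage → harvest timing → planting date); field slope (to soil pH via field slope → field size → organic matter → tillage intensity → soil pH; to planting date via field slope → hail damage → harvest timing → planting date); irrigation volume (to soil pH via irrigation volume → organic matter → tillage intensity → soil pH; to planting date via irrigation volume → rainfall total → hail damage → harvest timing → planting date).
Every other variable lacks a causal path to at least one of soil pH and planting date.

3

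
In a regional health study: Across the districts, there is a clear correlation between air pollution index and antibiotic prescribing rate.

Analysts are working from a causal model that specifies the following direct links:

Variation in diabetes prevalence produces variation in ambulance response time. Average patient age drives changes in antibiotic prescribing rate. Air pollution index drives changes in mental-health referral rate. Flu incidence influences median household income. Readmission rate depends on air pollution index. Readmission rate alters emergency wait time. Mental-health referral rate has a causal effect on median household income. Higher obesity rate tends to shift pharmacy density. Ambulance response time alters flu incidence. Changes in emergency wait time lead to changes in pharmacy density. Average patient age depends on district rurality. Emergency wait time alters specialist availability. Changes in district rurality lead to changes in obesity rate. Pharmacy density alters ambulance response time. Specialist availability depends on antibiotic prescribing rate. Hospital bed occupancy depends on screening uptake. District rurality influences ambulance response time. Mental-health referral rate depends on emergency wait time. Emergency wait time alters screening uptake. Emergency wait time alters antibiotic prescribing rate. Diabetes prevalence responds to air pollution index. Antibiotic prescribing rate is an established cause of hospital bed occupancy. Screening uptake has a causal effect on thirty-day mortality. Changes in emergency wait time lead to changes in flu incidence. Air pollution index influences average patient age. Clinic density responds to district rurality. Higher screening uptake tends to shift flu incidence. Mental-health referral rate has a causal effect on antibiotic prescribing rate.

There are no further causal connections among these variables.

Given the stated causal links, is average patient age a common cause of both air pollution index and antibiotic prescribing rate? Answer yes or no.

Average patient age has no stated causal path to air pollution index. A confounder must cause both variables, so average patient age does not qualify.

no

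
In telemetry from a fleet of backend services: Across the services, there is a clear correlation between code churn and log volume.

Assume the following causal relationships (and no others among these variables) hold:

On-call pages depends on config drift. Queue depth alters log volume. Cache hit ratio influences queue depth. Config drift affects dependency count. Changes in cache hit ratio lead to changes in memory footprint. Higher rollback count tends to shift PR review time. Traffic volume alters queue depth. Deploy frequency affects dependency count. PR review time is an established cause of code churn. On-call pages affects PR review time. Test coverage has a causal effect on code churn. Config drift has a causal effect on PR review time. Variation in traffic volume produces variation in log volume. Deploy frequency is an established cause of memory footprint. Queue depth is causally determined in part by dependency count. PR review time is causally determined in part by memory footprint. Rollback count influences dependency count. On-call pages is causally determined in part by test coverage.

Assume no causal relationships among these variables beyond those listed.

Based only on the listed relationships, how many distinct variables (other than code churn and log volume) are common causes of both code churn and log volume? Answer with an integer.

4

The common causes are: cache hit ratio (to code churn via cache hit ratio → memory footprint → PR review time → code churn; to log volume via cache hit ratio → queue depth → log volume); config drift (to code churn via config drift → PR review time → code churn; to log volume via config drift → dependency count → queue depth → log volume); deploy frequency (to code churn via deploy frequency → memory footprint → PR review time → code churn; to log volume via deploy frequency → dependency count → queue depth → log volume); rollback count (to code churn via rollback count → PR review time → code churn; to log volume via rollback count → dependency count → queue depth → log volume).
Every other variable lacks a causal path to at least one of code churn and log volume.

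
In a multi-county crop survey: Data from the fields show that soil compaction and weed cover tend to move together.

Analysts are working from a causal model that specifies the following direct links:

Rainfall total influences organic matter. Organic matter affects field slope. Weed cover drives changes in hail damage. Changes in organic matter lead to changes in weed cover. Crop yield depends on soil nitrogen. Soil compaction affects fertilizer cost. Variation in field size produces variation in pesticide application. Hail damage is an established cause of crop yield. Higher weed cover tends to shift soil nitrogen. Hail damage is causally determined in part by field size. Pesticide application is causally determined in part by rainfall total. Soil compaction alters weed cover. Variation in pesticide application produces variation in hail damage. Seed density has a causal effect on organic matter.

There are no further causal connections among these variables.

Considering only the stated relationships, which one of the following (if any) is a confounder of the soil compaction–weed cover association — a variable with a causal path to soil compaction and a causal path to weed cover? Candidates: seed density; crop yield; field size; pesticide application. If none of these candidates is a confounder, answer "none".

none

None of the listed candidates has causal paths to both soil compaction and weed cover in the stated relationships, so none is a common cause.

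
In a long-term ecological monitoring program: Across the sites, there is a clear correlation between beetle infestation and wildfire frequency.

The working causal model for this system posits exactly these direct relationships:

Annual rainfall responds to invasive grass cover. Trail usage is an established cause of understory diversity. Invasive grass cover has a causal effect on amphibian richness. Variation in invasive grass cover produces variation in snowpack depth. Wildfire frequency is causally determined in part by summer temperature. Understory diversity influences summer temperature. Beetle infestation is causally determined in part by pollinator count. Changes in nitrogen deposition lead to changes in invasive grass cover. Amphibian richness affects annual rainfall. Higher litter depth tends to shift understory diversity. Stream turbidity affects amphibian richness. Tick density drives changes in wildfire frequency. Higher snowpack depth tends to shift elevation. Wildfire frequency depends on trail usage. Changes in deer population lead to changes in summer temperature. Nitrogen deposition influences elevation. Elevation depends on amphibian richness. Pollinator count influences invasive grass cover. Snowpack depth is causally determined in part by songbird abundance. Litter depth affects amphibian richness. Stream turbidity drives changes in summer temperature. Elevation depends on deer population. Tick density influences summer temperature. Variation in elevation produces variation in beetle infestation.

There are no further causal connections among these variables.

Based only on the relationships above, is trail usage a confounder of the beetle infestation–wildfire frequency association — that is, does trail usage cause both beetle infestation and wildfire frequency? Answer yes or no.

no

Trail usage has no stated causal path to beetle infestation. A confounder must cause both variables, so trail usage does not qualify.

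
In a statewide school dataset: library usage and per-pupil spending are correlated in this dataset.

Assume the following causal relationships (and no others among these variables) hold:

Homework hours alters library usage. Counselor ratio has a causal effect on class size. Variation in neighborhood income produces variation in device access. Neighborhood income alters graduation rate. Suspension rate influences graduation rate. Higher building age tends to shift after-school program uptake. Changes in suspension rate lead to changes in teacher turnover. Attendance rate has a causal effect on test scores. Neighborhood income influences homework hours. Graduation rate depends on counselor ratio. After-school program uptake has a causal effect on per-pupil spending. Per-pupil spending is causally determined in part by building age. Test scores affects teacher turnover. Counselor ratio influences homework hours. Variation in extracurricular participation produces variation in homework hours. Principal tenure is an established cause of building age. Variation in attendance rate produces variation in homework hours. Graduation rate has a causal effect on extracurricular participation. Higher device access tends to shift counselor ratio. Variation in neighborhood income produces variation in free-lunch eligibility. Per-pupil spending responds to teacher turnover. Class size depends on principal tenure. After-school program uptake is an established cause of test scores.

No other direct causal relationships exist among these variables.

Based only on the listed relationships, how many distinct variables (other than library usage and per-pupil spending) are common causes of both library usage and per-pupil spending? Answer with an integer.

The common causes are: attendance rate (to library usage via attendance rate → homework hours → library usage; to per-pupil spending via attendance rate → test scores → teacher turnover → per-pupil spending); suspension rate (to library usage via suspension rate → graduation rate → extracurricular participation → homework hours → library usage; to per-pupil spending via suspension rate → teacher turnover → per-pupil spending).
Every other variable lacks a causal path to at least one of library usage and per-pupil spending.

2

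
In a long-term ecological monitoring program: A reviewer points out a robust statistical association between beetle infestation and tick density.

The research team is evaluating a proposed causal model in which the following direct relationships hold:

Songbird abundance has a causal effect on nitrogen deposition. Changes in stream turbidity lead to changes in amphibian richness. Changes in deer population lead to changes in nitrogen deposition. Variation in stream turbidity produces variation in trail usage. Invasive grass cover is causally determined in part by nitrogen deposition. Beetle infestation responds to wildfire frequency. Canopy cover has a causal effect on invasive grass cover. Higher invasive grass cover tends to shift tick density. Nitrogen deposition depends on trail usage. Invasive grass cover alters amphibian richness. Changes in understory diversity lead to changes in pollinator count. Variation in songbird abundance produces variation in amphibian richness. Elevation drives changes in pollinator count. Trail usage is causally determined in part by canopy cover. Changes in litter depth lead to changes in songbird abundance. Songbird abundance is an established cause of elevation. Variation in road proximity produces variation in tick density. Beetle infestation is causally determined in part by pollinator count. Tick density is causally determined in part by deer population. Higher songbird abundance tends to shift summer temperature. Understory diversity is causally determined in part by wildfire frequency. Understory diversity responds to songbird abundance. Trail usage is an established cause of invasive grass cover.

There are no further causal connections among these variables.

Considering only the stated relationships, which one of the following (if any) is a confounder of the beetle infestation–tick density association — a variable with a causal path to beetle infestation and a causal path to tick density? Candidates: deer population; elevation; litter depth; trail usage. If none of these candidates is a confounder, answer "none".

litter depth

Litter depth causes beetle infestation (litter depth → songbird abundance → understory diversity → pollinator count → beetle infestation) and also causes tick density (litter depth → songbird abundance → nitrogen deposition → invasive grass cover → tick density); it is a common cause of both.
Each of the other candidates lacks a causal path to at least one of beetle infestation and tick density, so they do not confound the relationship.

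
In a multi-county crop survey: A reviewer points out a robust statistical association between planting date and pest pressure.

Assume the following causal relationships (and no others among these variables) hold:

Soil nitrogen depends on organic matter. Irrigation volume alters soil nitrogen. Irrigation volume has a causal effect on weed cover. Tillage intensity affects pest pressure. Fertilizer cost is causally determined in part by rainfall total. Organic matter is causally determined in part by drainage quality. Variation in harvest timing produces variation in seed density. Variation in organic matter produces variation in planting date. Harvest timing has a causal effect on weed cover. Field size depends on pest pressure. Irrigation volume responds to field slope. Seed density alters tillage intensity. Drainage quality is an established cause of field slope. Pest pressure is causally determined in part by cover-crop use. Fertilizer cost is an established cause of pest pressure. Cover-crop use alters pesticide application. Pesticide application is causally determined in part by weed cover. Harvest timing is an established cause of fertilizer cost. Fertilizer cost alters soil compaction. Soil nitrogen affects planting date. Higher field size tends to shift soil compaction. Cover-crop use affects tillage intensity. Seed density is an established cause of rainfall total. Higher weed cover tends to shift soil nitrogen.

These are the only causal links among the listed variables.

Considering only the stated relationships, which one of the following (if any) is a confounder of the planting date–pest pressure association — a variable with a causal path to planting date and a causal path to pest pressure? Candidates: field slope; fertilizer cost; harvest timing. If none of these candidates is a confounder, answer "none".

harvest timing

Harvest timing causes planting date (harvest timing → weed cover → soil nitrogen → planting date) and also causes pest pressure (harvest timing → fertilizer cost → pest pressure); it is a common cause of both.
Each of the other candidates lacks a causal path to at least one of planting date and pest pressure, so they do not confound the relationship.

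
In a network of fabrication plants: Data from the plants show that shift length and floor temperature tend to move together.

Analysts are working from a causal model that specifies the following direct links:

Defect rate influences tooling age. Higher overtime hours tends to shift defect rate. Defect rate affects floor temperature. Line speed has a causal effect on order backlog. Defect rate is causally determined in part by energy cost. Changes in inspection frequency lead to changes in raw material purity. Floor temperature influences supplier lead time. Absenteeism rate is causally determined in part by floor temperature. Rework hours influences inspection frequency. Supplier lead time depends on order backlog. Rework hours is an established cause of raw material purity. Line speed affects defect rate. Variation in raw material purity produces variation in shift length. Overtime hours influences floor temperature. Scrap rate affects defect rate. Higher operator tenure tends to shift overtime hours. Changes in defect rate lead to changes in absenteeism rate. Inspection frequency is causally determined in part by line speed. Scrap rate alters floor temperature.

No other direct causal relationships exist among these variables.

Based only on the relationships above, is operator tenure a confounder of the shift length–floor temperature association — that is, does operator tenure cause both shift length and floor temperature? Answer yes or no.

no

Operator tenure has no stated causal path to shift length. A confounder must cause both variables, so operator tenure does not qualify.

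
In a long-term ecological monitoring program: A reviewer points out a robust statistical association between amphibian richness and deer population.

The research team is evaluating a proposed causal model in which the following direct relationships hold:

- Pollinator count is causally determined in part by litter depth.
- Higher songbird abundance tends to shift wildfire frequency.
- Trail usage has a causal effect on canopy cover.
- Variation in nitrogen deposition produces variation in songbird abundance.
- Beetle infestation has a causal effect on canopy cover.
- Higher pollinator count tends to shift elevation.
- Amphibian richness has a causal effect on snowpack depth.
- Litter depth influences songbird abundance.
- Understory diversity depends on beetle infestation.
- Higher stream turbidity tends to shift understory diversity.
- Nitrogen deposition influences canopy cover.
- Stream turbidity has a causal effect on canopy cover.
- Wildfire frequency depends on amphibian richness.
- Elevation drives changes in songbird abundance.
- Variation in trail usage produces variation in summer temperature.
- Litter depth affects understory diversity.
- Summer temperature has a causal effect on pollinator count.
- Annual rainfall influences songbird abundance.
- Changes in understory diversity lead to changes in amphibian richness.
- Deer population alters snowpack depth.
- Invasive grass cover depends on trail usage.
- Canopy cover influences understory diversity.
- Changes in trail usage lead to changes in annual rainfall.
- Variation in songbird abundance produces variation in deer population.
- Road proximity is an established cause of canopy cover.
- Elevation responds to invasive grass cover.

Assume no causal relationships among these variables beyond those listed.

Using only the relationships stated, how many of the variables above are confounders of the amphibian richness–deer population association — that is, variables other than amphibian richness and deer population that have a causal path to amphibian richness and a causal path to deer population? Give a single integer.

The common causes are: litter depth (to amphibian richness via litter depth → understory diversity → amphibian richness; to deer population via litter depth → songbird abundance → deer population); nitrogen deposition (to amphibian richness via nitrogen deposition → canopy cover → understory diversity → amphibian richness; to deer population via nitrogen deposition → songbird abundance → deer population); trail usage (to amphibian richness via trail usage → canopy cover → understory diversity → amphibian richness; to deer population via trail usage → annual rainfall → songbird abundance → deer population).
Every other variable lacks a causal path to at least one of amphibian richness and deer population.

3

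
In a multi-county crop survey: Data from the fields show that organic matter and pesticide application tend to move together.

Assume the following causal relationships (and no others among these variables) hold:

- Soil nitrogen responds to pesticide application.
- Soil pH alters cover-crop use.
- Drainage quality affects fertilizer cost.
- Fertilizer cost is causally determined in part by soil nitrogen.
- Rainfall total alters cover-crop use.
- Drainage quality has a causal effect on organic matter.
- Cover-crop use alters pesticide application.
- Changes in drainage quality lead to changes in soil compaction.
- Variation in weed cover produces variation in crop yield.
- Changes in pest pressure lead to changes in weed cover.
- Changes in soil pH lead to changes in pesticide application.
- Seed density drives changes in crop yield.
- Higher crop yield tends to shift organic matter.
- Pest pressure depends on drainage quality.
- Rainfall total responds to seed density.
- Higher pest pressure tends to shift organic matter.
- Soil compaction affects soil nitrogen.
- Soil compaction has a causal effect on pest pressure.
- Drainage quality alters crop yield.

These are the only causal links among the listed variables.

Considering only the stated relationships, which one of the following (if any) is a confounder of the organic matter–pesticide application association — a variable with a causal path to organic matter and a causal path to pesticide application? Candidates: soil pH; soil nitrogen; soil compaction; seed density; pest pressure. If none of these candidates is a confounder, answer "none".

Seed density causes organic matter (seed density → crop yield → organic matter) and also causes pesticide application (seed density → rainfall total → cover-crop use → pesticide application); it is a common cause of both.
Each of the other candidates lacks a causal path to at least one of organic matter and pesticide application, so they do not confound the relationship.

seed density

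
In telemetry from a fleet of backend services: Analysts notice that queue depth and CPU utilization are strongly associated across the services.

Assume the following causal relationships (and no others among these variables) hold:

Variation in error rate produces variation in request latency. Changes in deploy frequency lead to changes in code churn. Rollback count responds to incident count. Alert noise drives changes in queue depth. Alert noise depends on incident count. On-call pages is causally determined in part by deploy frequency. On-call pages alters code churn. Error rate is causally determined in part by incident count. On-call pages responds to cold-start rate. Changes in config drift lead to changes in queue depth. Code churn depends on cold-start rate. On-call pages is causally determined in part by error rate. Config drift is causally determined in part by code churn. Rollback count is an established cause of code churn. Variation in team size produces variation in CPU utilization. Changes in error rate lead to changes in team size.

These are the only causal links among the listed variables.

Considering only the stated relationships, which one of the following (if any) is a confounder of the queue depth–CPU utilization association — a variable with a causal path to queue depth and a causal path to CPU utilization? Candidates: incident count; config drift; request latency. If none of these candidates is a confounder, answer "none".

Incident count causes queue depth (incident count → alert noise → queue depth) and also causes CPU utilization (incident count → error rate → team size → CPU utilization); it is a common cause of both.
Each of the other candidates lacks a causal path to at least one of queue depth and CPU utilization, so they do not confound the relationship.

incident count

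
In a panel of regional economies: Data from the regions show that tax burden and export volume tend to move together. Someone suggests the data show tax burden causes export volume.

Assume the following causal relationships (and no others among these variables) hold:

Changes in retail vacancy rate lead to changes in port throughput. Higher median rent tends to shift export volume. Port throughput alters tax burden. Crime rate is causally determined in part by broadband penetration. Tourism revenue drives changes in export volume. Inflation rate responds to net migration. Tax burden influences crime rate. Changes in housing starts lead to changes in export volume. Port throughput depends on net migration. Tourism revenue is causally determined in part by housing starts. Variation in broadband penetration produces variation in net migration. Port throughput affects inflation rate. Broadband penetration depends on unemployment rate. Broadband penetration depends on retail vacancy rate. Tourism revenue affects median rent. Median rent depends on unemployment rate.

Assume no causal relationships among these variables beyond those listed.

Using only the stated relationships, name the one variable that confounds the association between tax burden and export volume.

unemployment rate

Unemployment rate has a causal path to tax burden (unemployment rate → broadband penetration → net migration → port throughput → tax burden) and a separate causal path to export volume (unemployment rate → median rent → export volume), so it is a common cause of both.
No stated relationship gives tax burden a causal route to export volume, so the correlation is explained by the shared upstream cause rather than a direct effect.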